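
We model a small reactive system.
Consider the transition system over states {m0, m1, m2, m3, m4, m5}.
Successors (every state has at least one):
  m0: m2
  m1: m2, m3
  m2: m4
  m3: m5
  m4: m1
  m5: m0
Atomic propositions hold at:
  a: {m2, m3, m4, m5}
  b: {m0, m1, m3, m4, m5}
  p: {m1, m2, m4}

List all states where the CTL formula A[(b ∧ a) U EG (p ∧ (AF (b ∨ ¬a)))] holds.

{m1, m2, m4}

Sat(b ∧ a) = {m3, m4, m5}
Sat(¬a) = {m0, m1}
Sat(b ∨ ¬a) = {m0, m1, m3, m4, m5}
AF (b ∨ ¬a): least fixpoint, start Z0 = {m0, m1, m3, m4, m5}, add states with every successor in Z. Z1 = {m0, m1, m2, m3, m4, m5}; fixed.
Sat(AF (b ∨ ¬a)) = {m0, m1, m2, m3, m4, m5}
Sat(p ∧ (AF (b ∨ ¬a))) = {m1, m2, m4}
EG (p ∧ (AF (b ∨ ¬a))): greatest fixpoint, start Z0 = {m1, m2, m4}, keep only states in Sat with some successor in Z. Already a fixed point.
Sat(EG (p ∧ (AF (b ∨ ¬a)))) = {m1, m2, m4}
A[(b ∧ a) U EG (p ∧ (AF (b ∨ ¬a)))]: least fixpoint, start Z0 = Sat(EG (p ∧ (AF (b ∨ ¬a)))) = {m1, m2, m4}, add states in Sat(b ∧ a) with every successor in Z. Already a fixed point.
Sat(A[(b ∧ a) U EG (p ∧ (AF (b ∨ ¬a)))]) = {m1, m2, m4}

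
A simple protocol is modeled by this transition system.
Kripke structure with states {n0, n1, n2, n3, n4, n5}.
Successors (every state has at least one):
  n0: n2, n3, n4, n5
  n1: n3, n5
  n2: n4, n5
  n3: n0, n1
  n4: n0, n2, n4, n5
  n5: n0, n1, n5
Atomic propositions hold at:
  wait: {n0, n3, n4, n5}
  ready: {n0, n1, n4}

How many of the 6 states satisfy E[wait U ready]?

5

E[wait U ready]: least fixpoint, start Z0 = Sat(ready) = {n0, n1, n4}, add states in Sat(wait) with some successor in Z. Z1 = {n0, n1, n3, n4, n5}; fixed.
Sat(E[wait U ready]) = {n0, n1, n3, n4, n5}
|Sat(E[wait U ready])| = |{n0, n1, n3, n4, n5}| = 5.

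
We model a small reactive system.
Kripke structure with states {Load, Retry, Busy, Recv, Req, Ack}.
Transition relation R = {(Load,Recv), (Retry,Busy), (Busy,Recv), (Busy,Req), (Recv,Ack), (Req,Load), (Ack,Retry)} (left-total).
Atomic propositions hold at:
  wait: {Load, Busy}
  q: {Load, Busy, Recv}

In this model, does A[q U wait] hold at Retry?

No

A[q U wait]: least fixpoint, start Z0 = Sat(wait) = {Load, Busy}, add states in Sat(q) with every successor in Z. Already a fixed point.
Sat(A[q U wait]) = {Load, Busy}
Retry ∉ Sat(A[q U wait]) = {Load, Busy}, so the formula does not hold at Retry.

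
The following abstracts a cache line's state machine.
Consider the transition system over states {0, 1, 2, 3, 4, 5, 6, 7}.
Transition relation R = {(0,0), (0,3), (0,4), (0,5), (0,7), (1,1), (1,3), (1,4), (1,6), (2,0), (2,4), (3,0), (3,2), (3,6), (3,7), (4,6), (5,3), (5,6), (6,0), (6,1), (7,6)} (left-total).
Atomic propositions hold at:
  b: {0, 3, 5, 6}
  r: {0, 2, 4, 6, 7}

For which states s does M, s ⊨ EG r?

EG r: greatest fixpoint, start Z0 = {0, 2, 4, 6, 7}, keep only states in Sat with some successor in Z. Already a fixed point.
Sat(EG r) = {0, 2, 4, 6, 7}

{0, 2, 4, 6, 7}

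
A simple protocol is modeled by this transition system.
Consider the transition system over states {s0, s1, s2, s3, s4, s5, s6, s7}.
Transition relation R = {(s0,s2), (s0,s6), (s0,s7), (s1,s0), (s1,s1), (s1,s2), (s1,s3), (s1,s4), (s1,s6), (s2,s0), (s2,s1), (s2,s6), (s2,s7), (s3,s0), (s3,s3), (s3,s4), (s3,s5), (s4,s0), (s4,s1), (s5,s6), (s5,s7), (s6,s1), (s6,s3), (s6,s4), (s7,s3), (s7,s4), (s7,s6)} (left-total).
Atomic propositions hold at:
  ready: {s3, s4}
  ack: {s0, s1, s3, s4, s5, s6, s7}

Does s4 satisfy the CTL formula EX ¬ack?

No

Sat(¬ack) = {s2}
Sat(EX ¬ack) = {s : some successor in {s2}} = {s0, s1}
s4 ∉ Sat(EX ¬ack) = {s0, s1}, so the formula does not hold at s4.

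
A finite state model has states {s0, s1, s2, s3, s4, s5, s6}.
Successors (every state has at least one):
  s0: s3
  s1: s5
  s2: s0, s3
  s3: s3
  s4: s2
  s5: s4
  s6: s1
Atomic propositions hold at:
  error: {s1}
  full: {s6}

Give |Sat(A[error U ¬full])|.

Sat(¬full) = {s0, s1, s2, s3, s4, s5}
A[error U ¬full]: least fixpoint, start Z0 = Sat(¬full) = {s0, s1, s2, s3, s4, s5}, add states in Sat(error) with every successor in Z. Already a fixed point.
Sat(A[error U ¬full]) = {s0, s1, s2, s3, s4, s5}
|Sat(A[error U ¬full])| = |{s0, s1, s2, s3, s4, s5}| = 6.

6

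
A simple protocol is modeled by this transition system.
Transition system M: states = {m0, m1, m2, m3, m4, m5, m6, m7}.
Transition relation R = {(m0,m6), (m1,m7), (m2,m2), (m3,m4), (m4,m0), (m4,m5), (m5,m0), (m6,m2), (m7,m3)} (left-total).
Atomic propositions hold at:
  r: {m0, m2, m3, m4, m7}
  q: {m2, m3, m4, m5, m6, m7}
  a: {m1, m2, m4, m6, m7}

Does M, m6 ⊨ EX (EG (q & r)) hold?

Sat(q & r) = {m2, m3, m4, m7}
EG (q & r): greatest fixpoint, start Z0 = {m2, m3, m4, m7}, keep only states in Sat with some successor in Z. Z1 = {m2, m3, m7}; Z2 = {m2, m7}; Z3 = {m2}; fixed.
Sat(EG (q & r)) = {m2}
Sat(EX (EG (q & r))) = {s : some successor in {m2}} = {m2, m6}
m6 ∈ Sat(EX (EG (q & r))) = {m2, m6}, so the formula holds at m6.

Yes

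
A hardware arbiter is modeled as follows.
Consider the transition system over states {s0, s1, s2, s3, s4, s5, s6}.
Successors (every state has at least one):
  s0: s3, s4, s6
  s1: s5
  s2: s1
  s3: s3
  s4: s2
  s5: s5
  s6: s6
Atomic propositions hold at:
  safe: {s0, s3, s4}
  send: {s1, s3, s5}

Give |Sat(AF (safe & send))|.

1

Sat(safe & send) = {s3}
AF (safe & send): least fixpoint, start Z0 = {s3}, add states with every successor in Z. Already a fixed point.
Sat(AF (safe & send)) = {s3}
|Sat(AF (safe & send))| = |{s3}| = 1.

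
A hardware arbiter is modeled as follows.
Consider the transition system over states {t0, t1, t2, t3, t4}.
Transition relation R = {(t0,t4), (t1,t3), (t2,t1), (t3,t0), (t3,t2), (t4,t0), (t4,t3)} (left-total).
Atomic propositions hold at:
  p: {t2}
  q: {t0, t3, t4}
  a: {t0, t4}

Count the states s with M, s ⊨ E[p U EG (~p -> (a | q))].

Sat(~p) = {t0, t1, t3, t4}
Sat(a | q) = {t0, t3, t4}
Sat(~p -> (a | q)) = {t0, t2, t3, t4}
EG (~p -> (a | q)): greatest fixpoint, start Z0 = {t0, t2, t3, t4}, keep only states in Sat with some successor in Z. Z1 = {t0, t3, t4}; fixed.
Sat(EG (~p -> (a | q))) = {t0, t3, t4}
E[p U EG (~p -> (a | q))]: least fixpoint, start Z0 = Sat(EG (~p -> (a | q))) = {t0, t3, t4}, add states in Sat(p) with some successor in Z. Already a fixed point.
Sat(E[p U EG (~p -> (a | q))]) = {t0, t3, t4}
|Sat(E[p U EG (~p -> (a | q))])| = |{t0, t3, t4}| = 3.

3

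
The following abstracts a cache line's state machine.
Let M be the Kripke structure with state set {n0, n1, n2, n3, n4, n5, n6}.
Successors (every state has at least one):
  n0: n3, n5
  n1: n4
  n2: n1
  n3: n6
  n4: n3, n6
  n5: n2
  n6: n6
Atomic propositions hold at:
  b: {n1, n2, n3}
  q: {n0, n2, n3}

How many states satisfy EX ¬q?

Sat(¬q) = {n1, n4, n5, n6}
Sat(EX ¬q) = {s : some successor in {n1, n4, n5, n6}} = {n0, n1, n2, n3, n4, n6}
|Sat(EX ¬q)| = |{n0, n1, n2, n3, n4, n6}| = 6.

6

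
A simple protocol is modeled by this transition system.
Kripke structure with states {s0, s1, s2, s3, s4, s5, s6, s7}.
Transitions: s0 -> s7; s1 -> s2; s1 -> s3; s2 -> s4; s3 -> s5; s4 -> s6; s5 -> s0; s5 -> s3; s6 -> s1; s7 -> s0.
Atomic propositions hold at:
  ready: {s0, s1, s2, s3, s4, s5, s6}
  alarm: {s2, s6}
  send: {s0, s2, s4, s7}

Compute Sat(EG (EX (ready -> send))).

Sat(ready -> send) = {s0, s2, s4, s7}
Sat(EX (ready -> send)) = {s : some successor in {s0, s2, s4, s7}} = {s0, s1, s2, s5, s7}
EG (EX (ready -> send)): greatest fixpoint, start Z0 = {s0, s1, s2, s5, s7}, keep only states in Sat with some successor in Z. Z1 = {s0, s1, s5, s7}; Z2 = {s0, s5, s7}; fixed.
Sat(EG (EX (ready -> send))) = {s0, s5, s7}

{s0, s5, s7}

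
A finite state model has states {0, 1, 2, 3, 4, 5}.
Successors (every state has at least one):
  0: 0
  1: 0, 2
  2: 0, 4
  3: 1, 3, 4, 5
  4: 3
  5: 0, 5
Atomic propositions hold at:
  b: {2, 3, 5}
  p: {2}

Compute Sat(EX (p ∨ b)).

Sat(p ∨ b) = {2, 3, 5}
Sat(EX (p ∨ b)) = {s : some successor in {2, 3, 5}} = {1, 3, 4, 5}

{1, 3, 4, 5}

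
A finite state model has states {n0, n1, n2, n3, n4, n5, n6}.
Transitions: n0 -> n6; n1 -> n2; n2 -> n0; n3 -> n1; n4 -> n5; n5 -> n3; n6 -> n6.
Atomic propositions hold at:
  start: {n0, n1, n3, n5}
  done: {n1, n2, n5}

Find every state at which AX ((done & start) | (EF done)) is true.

Sat(done & start) = {n1, n5}
EF done: least fixpoint, start Z0 = {n1, n2, n5}, add states with some successor in Z. Z1 = {n1, n2, n3, n4, n5}; fixed.
Sat(EF done) = {n1, n2, n3, n4, n5}
Sat((done & start) | (EF done)) = {n1, n2, n3, n4, n5}
Sat(AX ((done & start) | (EF done))) = {s : every successor in {n1, n2, n3, n4, n5}} = {n1, n3, n4, n5}

{n1, n3, n4, n5}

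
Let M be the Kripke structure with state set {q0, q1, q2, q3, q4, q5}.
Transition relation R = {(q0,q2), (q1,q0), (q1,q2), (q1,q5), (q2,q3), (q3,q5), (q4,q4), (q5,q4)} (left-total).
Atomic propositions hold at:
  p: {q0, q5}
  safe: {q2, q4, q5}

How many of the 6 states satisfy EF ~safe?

4

Sat(~safe) = {q0, q1, q3}
EF ~safe: least fixpoint, start Z0 = {q0, q1, q3}, add states with some successor in Z. Z1 = {q0, q1, q2, q3}; fixed.
Sat(EF ~safe) = {q0, q1, q2, q3}
|Sat(EF ~safe)| = |{q0, q1, q2, q3}| = 4.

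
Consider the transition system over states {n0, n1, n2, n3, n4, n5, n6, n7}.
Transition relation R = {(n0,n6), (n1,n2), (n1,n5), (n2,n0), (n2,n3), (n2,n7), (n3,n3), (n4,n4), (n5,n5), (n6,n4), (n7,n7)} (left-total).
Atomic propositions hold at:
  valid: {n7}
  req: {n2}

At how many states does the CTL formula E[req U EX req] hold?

Sat(EX req) = {s : some successor in {n2}} = {n1}
E[req U EX req]: least fixpoint, start Z0 = Sat(EX req) = {n1}, add states in Sat(req) with some successor in Z. Already a fixed point.
Sat(E[req U EX req]) = {n1}
|Sat(E[req U EX req])| = |{n1}| = 1.

1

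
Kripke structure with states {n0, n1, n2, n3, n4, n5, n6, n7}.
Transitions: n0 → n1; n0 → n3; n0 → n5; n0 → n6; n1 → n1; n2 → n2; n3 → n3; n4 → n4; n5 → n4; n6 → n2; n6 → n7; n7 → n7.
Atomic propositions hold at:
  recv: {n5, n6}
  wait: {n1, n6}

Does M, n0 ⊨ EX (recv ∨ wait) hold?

Yes

Sat(recv ∨ wait) = {n1, n5, n6}
Sat(EX (recv ∨ wait)) = {s : some successor in {n1, n5, n6}} = {n0, n1}
n0 ∈ Sat(EX (recv ∨ wait)) = {n0, n1}, so the formula holds at n0.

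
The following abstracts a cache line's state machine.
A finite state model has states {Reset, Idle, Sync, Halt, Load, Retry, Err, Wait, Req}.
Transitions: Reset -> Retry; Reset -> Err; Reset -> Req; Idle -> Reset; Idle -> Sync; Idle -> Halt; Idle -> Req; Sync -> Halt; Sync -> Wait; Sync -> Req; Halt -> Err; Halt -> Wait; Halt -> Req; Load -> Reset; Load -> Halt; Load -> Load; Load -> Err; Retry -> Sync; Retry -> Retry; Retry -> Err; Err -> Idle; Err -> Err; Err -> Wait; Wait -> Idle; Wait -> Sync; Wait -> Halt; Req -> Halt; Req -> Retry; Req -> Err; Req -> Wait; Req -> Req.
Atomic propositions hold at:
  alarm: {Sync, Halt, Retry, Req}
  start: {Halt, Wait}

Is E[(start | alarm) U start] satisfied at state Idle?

No

Sat(start | alarm) = {Sync, Halt, Retry, Wait, Req}
E[(start | alarm) U start]: least fixpoint, start Z0 = Sat(start) = {Halt, Wait}, add states in Sat(start | alarm) with some successor in Z. Z1 = {Sync, Halt, Wait, Req}; Z2 = {Sync, Halt, Retry, Wait, Req}; fixed.
Sat(E[(start | alarm) U start]) = {Sync, Halt, Retry, Wait, Req}
Idle ∉ Sat(E[(start | alarm) U start]) = {Sync, Halt, Retry, Wait, Req}, so the formula does not hold at Idle.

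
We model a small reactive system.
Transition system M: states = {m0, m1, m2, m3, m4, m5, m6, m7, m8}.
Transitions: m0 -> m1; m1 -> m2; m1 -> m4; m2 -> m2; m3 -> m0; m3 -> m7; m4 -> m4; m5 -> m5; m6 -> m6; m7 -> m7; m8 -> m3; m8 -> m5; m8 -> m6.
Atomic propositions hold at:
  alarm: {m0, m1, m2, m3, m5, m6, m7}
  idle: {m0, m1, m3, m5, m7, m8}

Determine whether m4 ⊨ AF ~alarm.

Sat(~alarm) = {m4, m8}
AF ~alarm: least fixpoint, start Z0 = {m4, m8}, add states with every successor in Z. Already a fixed point.
Sat(AF ~alarm) = {m4, m8}
m4 ∈ Sat(AF ~alarm) = {m4, m8}, so the formula holds at m4.

Yes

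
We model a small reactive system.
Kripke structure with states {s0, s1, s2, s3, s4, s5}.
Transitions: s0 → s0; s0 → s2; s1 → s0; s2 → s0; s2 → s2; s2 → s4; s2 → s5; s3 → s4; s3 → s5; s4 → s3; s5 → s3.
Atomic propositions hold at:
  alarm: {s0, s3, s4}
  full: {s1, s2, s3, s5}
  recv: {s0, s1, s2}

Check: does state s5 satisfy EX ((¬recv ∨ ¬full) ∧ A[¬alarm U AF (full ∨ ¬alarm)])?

Yes

Sat(¬recv) = {s3, s4, s5}
Sat(¬full) = {s0, s4}
Sat(¬recv ∨ ¬full) = {s0, s3, s4, s5}
Sat(¬alarm) = {s1, s2, s5}
Sat(full ∨ ¬alarm) = {s1, s2, s3, s5}
AF (full ∨ ¬alarm): least fixpoint, start Z0 = {s1, s2, s3, s5}, add states with every successor in Z. Z1 = {s1, s2, s3, s4, s5}; fixed.
Sat(AF (full ∨ ¬alarm)) = {s1, s2, s3, s4, s5}
A[¬alarm U AF (full ∨ ¬alarm)]: least fixpoint, start Z0 = Sat(AF (full ∨ ¬alarm)) = {s1, s2, s3, s4, s5}, add states in Sat(¬alarm) with every successor in Z. Already a fixed point.
Sat(A[¬alarm U AF (full ∨ ¬alarm)]) = {s1, s2, s3, s4, s5}
Sat((¬recv ∨ ¬full) ∧ A[¬alarm U AF (full ∨ ¬alarm)]) = {s3, s4, s5}
Sat(EX ((¬recv ∨ ¬full) ∧ A[¬alarm U AF (full ∨ ¬alarm)])) = {s : some successor in {s3, s4, s5}} = {s2, s3, s4, s5}
s5 ∈ Sat(EX ((¬recv ∨ ¬full) ∧ A[¬alarm U AF (full ∨ ¬alarm)])) = {s2, s3, s4, s5}, so the formula holds at s5.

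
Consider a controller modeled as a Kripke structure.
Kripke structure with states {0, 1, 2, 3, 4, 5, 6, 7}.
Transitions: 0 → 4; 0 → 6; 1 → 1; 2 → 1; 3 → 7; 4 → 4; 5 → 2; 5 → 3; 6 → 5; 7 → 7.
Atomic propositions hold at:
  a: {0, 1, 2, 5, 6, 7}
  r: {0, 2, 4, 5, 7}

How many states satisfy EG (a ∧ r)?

1

Sat(a ∧ r) = {0, 2, 5, 7}
EG (a ∧ r): greatest fixpoint, start Z0 = {0, 2, 5, 7}, keep only states in Sat with some successor in Z. Z1 = {5, 7}; Z2 = {7}; fixed.
Sat(EG (a ∧ r)) = {7}
|Sat(EG (a ∧ r))| = |{7}| = 1.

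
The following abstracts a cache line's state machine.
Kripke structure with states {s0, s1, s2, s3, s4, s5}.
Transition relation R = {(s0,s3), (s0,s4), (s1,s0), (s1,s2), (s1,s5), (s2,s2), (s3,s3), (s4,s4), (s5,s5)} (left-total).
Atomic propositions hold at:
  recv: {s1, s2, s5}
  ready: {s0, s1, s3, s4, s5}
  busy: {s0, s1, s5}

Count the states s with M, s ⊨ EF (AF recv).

AF recv: least fixpoint, start Z0 = {s1, s2, s5}, add states with every successor in Z. Already a fixed point.
Sat(AF recv) = {s1, s2, s5}
EF (AF recv): least fixpoint, start Z0 = {s1, s2, s5}, add states with some successor in Z. Already a fixed point.
Sat(EF (AF recv)) = {s1, s2, s5}
|Sat(EF (AF recv))| = |{s1, s2, s5}| = 3.

3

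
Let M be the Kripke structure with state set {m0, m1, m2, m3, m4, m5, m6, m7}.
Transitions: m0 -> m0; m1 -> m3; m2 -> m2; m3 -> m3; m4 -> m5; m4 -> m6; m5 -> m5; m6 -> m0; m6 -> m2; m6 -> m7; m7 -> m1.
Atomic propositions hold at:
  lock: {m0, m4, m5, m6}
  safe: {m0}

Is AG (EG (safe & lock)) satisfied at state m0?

Yes

Sat(safe & lock) = {m0}
EG (safe & lock): greatest fixpoint, start Z0 = {m0}, keep only states in Sat with some successor in Z. Already a fixed point.
Sat(EG (safe & lock)) = {m0}
AG (EG (safe & lock)): greatest fixpoint, start Z0 = {m0}, keep only states in Sat with every successor in Z. Already a fixed point.
Sat(AG (EG (safe & lock))) = {m0}
m0 ∈ Sat(AG (EG (safe & lock))) = {m0}, so the formula holds at m0.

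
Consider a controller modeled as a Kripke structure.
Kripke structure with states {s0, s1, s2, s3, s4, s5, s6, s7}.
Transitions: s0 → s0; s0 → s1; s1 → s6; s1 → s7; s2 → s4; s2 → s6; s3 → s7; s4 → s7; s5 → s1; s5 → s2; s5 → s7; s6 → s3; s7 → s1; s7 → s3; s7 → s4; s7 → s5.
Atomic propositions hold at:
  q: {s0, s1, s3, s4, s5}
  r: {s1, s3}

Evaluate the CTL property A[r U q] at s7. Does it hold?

A[r U q]: least fixpoint, start Z0 = Sat(q) = {s0, s1, s3, s4, s5}, add states in Sat(r) with every successor in Z. Already a fixed point.
Sat(A[r U q]) = {s0, s1, s3, s4, s5}
s7 ∉ Sat(A[r U q]) = {s0, s1, s3, s4, s5}, so the formula does not hold at s7.

No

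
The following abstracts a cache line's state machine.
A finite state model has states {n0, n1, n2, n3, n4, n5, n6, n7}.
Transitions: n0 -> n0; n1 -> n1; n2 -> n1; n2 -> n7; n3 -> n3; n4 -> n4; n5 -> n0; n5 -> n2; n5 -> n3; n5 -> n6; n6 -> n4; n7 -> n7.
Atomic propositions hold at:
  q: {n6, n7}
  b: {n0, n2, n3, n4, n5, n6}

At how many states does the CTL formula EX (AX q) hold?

Sat(AX q) = {s : every successor in {n6, n7}} = {n7}
Sat(EX (AX q)) = {s : some successor in {n7}} = {n2, n7}
|Sat(EX (AX q))| = |{n2, n7}| = 2.

2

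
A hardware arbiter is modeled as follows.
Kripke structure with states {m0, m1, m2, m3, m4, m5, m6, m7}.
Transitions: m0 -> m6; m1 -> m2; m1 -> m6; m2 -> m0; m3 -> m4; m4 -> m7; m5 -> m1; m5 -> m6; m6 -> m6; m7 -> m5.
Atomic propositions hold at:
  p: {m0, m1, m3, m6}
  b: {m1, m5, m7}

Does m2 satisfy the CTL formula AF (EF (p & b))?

No

Sat(p & b) = {m1}
EF (p & b): least fixpoint, start Z0 = {m1}, add states with some successor in Z. Z1 = {m1, m5}; Z2 = {m1, m5, m7}; Z3 = {m1, m4, m5, m7}; Z4 = {m1, m3, m4, m5, m7}; fixed.
Sat(EF (p & b)) = {m1, m3, m4, m5, m7}
AF (EF (p & b)): least fixpoint, start Z0 = {m1, m3, m4, m5, m7}, add states with every successor in Z. Already a fixed point.
Sat(AF (EF (p & b))) = {m1, m3, m4, m5, m7}
m2 ∉ Sat(AF (EF (p & b))) = {m1, m3, m4, m5, m7}, so the formula does not hold at m2.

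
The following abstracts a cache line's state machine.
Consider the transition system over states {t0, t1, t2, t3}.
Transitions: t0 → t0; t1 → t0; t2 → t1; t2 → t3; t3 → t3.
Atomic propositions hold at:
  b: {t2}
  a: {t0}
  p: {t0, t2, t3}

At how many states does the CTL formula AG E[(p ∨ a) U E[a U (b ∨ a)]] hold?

Sat(p ∨ a) = {t0, t2, t3}
Sat(b ∨ a) = {t0, t2}
E[a U (b ∨ a)]: least fixpoint, start Z0 = Sat((b ∨ a)) = {t0, t2}, add states in Sat(a) with some successor in Z. Already a fixed point.
Sat(E[a U (b ∨ a)]) = {t0, t2}
E[(p ∨ a) U E[a U (b ∨ a)]]: least fixpoint, start Z0 = Sat(E[a U (b ∨ a)]) = {t0, t2}, add states in Sat(p ∨ a) with some successor in Z. Already a fixed point.
Sat(E[(p ∨ a) U E[a U (b ∨ a)]]) = {t0, t2}
AG E[(p ∨ a) U E[a U (b ∨ a)]]: greatest fixpoint, start Z0 = {t0, t2}, keep only states in Sat with every successor in Z. Z1 = {t0}; fixed.
Sat(AG E[(p ∨ a) U E[a U (b ∨ a)]]) = {t0}
|Sat(AG E[(p ∨ a) U E[a U (b ∨ a)]])| = |{t0}| = 1.

1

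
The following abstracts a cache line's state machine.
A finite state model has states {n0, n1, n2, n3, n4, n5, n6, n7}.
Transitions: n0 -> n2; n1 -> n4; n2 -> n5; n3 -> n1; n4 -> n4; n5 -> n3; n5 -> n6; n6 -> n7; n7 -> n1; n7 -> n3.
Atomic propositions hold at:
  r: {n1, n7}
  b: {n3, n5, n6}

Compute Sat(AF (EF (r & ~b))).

{n0, n1, n2, n3, n5, n6, n7}

Sat(~b) = {n0, n1, n2, n4, n7}
Sat(r & ~b) = {n1, n7}
EF (r & ~b): least fixpoint, start Z0 = {n1, n7}, add states with some successor in Z. Z1 = {n1, n3, n6, n7}; Z2 = {n1, n3, n5, n6, n7}; Z3 = {n1, n2, n3, n5, n6, n7}; Z4 = {n0, n1, n2, n3, n5, n6, n7}; fixed.
Sat(EF (r & ~b)) = {n0, n1, n2, n3, n5, n6, n7}
AF (EF (r & ~b)): least fixpoint, start Z0 = {n0, n1, n2, n3, n5, n6, n7}, add states with every successor in Z. Already a fixed point.
Sat(AF (EF (r & ~b))) = {n0, n1, n2, n3, n5, n6, n7}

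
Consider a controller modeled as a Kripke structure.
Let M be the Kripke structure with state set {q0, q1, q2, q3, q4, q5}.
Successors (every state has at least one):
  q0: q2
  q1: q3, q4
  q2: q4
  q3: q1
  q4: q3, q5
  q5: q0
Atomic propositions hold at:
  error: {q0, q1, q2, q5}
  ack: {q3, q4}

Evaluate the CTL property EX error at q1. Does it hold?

No

Sat(EX error) = {s : some successor in {q0, q1, q2, q5}} = {q0, q3, q4, q5}
q1 ∉ Sat(EX error) = {q0, q3, q4, q5}, so the formula does not hold at q1.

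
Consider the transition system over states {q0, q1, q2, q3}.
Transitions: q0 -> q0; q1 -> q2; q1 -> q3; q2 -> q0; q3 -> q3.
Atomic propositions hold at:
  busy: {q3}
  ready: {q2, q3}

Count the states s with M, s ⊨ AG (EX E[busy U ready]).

1

E[busy U ready]: least fixpoint, start Z0 = Sat(ready) = {q2, q3}, add states in Sat(busy) with some successor in Z. Already a fixed point.
Sat(E[busy U ready]) = {q2, q3}
Sat(EX E[busy U ready]) = {s : some successor in {q2, q3}} = {q1, q3}
AG (EX E[busy U ready]): greatest fixpoint, start Z0 = {q1, q3}, keep only states in Sat with every successor in Z. Z1 = {q3}; fixed.
Sat(AG (EX E[busy U ready])) = {q3}
|Sat(AG (EX E[busy U ready]))| = |{q3}| = 1.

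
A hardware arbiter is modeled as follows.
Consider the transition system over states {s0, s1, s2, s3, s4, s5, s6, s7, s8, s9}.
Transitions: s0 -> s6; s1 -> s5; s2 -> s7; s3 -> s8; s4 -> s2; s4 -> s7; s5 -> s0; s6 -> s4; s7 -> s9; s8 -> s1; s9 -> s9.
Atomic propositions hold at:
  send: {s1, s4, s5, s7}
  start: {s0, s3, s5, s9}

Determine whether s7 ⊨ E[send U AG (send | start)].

Yes

Sat(send | start) = {s0, s1, s3, s4, s5, s7, s9}
AG (send | start): greatest fixpoint, start Z0 = {s0, s1, s3, s4, s5, s7, s9}, keep only states in Sat with every successor in Z. Z1 = {s1, s5, s7, s9}; Z2 = {s1, s7, s9}; Z3 = {s7, s9}; fixed.
Sat(AG (send | start)) = {s7, s9}
E[send U AG (send | start)]: least fixpoint, start Z0 = Sat(AG (send | start)) = {s7, s9}, add states in Sat(send) with some successor in Z. Z1 = {s4, s7, s9}; fixed.
Sat(E[send U AG (send | start)]) = {s4, s7, s9}
s7 ∈ Sat(E[send U AG (send | start)]) = {s4, s7, s9}, so the formula holds at s7.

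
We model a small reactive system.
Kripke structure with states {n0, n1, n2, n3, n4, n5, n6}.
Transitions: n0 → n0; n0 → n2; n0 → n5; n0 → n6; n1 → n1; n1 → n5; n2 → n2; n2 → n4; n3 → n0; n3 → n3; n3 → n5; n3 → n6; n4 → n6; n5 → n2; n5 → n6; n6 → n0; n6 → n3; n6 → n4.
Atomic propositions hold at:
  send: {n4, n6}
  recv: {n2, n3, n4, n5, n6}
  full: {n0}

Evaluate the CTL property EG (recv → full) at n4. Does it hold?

No

Sat(recv → full) = {n0, n1}
EG (recv → full): greatest fixpoint, start Z0 = {n0, n1}, keep only states in Sat with some successor in Z. Already a fixed point.
Sat(EG (recv → full)) = {n0, n1}
n4 ∉ Sat(EG (recv → full)) = {n0, n1}, so the formula does not hold at n4.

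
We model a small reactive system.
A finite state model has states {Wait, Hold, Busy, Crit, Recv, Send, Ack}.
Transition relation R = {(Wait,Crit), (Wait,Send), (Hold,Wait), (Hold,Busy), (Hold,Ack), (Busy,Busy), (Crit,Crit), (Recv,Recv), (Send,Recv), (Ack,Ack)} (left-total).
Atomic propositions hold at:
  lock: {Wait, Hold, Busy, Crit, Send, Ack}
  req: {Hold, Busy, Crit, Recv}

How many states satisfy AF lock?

AF lock: least fixpoint, start Z0 = {Wait, Hold, Busy, Crit, Send, Ack}, add states with every successor in Z. Already a fixed point.
Sat(AF lock) = {Wait, Hold, Busy, Crit, Send, Ack}
|Sat(AF lock)| = |{Wait, Hold, Busy, Crit, Send, Ack}| = 6.

6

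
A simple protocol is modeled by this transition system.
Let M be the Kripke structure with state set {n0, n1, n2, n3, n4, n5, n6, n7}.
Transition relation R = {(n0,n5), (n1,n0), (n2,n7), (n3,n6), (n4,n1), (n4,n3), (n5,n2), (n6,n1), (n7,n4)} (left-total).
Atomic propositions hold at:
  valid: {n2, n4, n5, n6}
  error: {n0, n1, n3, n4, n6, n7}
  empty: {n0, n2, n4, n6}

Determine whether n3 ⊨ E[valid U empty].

No

E[valid U empty]: least fixpoint, start Z0 = Sat(empty) = {n0, n2, n4, n6}, add states in Sat(valid) with some successor in Z. Z1 = {n0, n2, n4, n5, n6}; fixed.
Sat(E[valid U empty]) = {n0, n2, n4, n5, n6}
n3 ∉ Sat(E[valid U empty]) = {n0, n2, n4, n5, n6}, so the formula does not hold at n3.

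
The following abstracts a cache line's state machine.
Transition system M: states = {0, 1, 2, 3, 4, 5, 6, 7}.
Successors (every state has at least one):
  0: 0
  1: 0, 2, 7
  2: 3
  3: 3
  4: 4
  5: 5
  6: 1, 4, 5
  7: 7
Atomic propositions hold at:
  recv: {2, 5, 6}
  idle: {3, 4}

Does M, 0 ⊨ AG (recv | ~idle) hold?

Yes

Sat(~idle) = {0, 1, 2, 5, 6, 7}
Sat(recv | ~idle) = {0, 1, 2, 5, 6, 7}
AG (recv | ~idle): greatest fixpoint, start Z0 = {0, 1, 2, 5, 6, 7}, keep only states in Sat with every successor in Z. Z1 = {0, 1, 5, 7}; Z2 = {0, 5, 7}; fixed.
Sat(AG (recv | ~idle)) = {0, 5, 7}
0 ∈ Sat(AG (recv | ~idle)) = {0, 5, 7}, so the formula holds at 0.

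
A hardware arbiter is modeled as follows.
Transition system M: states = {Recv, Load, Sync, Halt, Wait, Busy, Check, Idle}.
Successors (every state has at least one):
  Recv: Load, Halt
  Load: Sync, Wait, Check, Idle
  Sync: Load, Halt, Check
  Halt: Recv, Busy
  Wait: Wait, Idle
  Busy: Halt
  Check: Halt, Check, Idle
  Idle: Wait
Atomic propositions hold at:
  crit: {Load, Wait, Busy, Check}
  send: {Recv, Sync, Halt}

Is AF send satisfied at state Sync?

AF send: least fixpoint, start Z0 = {Recv, Sync, Halt}, add states with every successor in Z. Z1 = {Recv, Sync, Halt, Busy}; fixed.
Sat(AF send) = {Recv, Sync, Halt, Busy}
Sync ∈ Sat(AF send) = {Recv, Sync, Halt, Busy}, so the formula holds at Sync.

Yes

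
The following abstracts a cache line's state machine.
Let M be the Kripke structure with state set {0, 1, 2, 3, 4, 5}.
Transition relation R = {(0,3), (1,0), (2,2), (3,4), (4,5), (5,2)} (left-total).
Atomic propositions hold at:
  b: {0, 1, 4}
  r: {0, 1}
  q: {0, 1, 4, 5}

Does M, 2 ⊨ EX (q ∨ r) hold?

No

Sat(q ∨ r) = {0, 1, 4, 5}
Sat(EX (q ∨ r)) = {s : some successor in {0, 1, 4, 5}} = {1, 3, 4}
2 ∉ Sat(EX (q ∨ r)) = {1, 3, 4}, so the formula does not hold at 2.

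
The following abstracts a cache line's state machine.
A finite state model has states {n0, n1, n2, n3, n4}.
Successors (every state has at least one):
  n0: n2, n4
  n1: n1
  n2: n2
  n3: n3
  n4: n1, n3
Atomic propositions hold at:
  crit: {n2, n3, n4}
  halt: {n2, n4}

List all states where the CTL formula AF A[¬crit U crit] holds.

Sat(¬crit) = {n0, n1}
A[¬crit U crit]: least fixpoint, start Z0 = Sat(crit) = {n2, n3, n4}, add states in Sat(¬crit) with every successor in Z. Z1 = {n0, n2, n3, n4}; fixed.
Sat(A[¬crit U crit]) = {n0, n2, n3, n4}
AF A[¬crit U crit]: least fixpoint, start Z0 = {n0, n2, n3, n4}, add states with every successor in Z. Already a fixed point.
Sat(AF A[¬crit U crit]) = {n0, n2, n3, n4}

{n0, n2, n3, n4}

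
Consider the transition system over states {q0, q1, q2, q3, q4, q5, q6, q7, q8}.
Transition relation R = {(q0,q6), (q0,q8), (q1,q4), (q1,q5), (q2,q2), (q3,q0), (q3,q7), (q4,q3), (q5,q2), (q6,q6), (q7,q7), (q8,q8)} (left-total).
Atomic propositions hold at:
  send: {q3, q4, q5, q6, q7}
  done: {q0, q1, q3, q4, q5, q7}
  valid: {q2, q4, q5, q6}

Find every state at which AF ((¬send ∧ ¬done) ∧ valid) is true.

{q2, q5}

Sat(¬send) = {q0, q1, q2, q8}
Sat(¬done) = {q2, q6, q8}
Sat(¬send ∧ ¬done) = {q2, q8}
Sat((¬send ∧ ¬done) ∧ valid) = {q2}
AF ((¬send ∧ ¬done) ∧ valid): least fixpoint, start Z0 = {q2}, add states with every successor in Z. Z1 = {q2, q5}; fixed.
Sat(AF ((¬send ∧ ¬done) ∧ valid)) = {q2, q5}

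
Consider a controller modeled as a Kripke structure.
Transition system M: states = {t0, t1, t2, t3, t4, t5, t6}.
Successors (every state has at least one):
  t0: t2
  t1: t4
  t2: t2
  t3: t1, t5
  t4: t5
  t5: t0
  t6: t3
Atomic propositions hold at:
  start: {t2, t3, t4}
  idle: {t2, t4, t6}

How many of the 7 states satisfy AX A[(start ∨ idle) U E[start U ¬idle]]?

Sat(start ∨ idle) = {t2, t3, t4, t6}
Sat(¬idle) = {t0, t1, t3, t5}
E[start U ¬idle]: least fixpoint, start Z0 = Sat(¬idle) = {t0, t1, t3, t5}, add states in Sat(start) with some successor in Z. Z1 = {t0, t1, t3, t4, t5}; fixed.
Sat(E[start U ¬idle]) = {t0, t1, t3, t4, t5}
A[(start ∨ idle) U E[start U ¬idle]]: least fixpoint, start Z0 = Sat(E[start U ¬idle]) = {t0, t1, t3, t4, t5}, add states in Sat(start ∨ idle) with every successor in Z. Z1 = {t0, t1, t3, t4, t5, t6}; fixed.
Sat(A[(start ∨ idle) U E[start U ¬idle]]) = {t0, t1, t3, t4, t5, t6}
Sat(AX A[(start ∨ idle) U E[start U ¬idle]]) = {s : every successor in {t0, t1, t3, t4, t5, t6}} = {t1, t3, t4, t5, t6}
|Sat(AX A[(start ∨ idle) U E[start U ¬idle]])| = |{t1, t3, t4, t5, t6}| = 5.

5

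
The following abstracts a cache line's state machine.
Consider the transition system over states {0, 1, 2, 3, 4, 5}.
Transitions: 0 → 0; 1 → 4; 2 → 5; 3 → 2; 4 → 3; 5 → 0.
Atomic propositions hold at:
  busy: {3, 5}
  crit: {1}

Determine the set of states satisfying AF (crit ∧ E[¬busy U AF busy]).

{1}

Sat(¬busy) = {0, 1, 2, 4}
AF busy: least fixpoint, start Z0 = {3, 5}, add states with every successor in Z. Z1 = {2, 3, 4, 5}; Z2 = {1, 2, 3, 4, 5}; fixed.
Sat(AF busy) = {1, 2, 3, 4, 5}
E[¬busy U AF busy]: least fixpoint, start Z0 = Sat(AF busy) = {1, 2, 3, 4, 5}, add states in Sat(¬busy) with some successor in Z. Already a fixed point.
Sat(E[¬busy U AF busy]) = {1, 2, 3, 4, 5}
Sat(crit ∧ E[¬busy U AF busy]) = {1}
AF (crit ∧ E[¬busy U AF busy]): least fixpoint, start Z0 = {1}, add states with every successor in Z. Already a fixed point.
Sat(AF (crit ∧ E[¬busy U AF busy])) = {1}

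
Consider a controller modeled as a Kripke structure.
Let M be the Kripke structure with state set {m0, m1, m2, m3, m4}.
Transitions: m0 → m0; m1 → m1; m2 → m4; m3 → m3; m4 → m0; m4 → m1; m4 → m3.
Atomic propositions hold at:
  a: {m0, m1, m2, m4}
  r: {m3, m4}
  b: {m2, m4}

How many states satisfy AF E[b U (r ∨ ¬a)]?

Sat(¬a) = {m3}
Sat(r ∨ ¬a) = {m3, m4}
E[b U (r ∨ ¬a)]: least fixpoint, start Z0 = Sat((r ∨ ¬a)) = {m3, m4}, add states in Sat(b) with some successor in Z. Z1 = {m2, m3, m4}; fixed.
Sat(E[b U (r ∨ ¬a)]) = {m2, m3, m4}
AF E[b U (r ∨ ¬a)]: least fixpoint, start Z0 = {m2, m3, m4}, add states with every successor in Z. Already a fixed point.
Sat(AF E[b U (r ∨ ¬a)]) = {m2, m3, m4}
|Sat(AF E[b U (r ∨ ¬a)])| = |{m2, m3, m4}| = 3.

3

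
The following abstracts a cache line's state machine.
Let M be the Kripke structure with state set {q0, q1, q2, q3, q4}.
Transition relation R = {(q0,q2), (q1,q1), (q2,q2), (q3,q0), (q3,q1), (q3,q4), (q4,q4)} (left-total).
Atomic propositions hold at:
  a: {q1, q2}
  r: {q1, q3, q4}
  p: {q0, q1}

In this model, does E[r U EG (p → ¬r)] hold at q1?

No

Sat(¬r) = {q0, q2}
Sat(p → ¬r) = {q0, q2, q3, q4}
EG (p → ¬r): greatest fixpoint, start Z0 = {q0, q2, q3, q4}, keep only states in Sat with some successor in Z. Already a fixed point.
Sat(EG (p → ¬r)) = {q0, q2, q3, q4}
E[r U EG (p → ¬r)]: least fixpoint, start Z0 = Sat(EG (p → ¬r)) = {q0, q2, q3, q4}, add states in Sat(r) with some successor in Z. Already a fixed point.
Sat(E[r U EG (p → ¬r)]) = {q0, q2, q3, q4}
q1 ∉ Sat(E[r U EG (p → ¬r)]) = {q0, q2, q3, q4}, so the formula does not hold at q1.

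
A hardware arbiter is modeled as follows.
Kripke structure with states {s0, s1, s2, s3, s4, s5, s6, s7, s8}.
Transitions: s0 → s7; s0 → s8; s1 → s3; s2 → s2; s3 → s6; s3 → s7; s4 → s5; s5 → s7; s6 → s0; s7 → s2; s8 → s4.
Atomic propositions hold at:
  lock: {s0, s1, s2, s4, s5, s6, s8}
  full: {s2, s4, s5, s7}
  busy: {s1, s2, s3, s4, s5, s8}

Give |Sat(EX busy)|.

Sat(EX busy) = {s : some successor in {s1, s2, s3, s4, s5, s8}} = {s0, s1, s2, s4, s7, s8}
|Sat(EX busy)| = |{s0, s1, s2, s4, s7, s8}| = 6.

6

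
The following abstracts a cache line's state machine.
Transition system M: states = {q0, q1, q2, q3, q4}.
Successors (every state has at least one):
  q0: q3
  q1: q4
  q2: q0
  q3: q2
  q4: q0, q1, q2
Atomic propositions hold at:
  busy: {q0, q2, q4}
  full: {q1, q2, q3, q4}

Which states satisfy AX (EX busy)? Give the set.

Sat(EX busy) = {s : some successor in {q0, q2, q4}} = {q1, q2, q3, q4}
Sat(AX (EX busy)) = {s : every successor in {q1, q2, q3, q4}} = {q0, q1, q3}

{q0, q1, q3}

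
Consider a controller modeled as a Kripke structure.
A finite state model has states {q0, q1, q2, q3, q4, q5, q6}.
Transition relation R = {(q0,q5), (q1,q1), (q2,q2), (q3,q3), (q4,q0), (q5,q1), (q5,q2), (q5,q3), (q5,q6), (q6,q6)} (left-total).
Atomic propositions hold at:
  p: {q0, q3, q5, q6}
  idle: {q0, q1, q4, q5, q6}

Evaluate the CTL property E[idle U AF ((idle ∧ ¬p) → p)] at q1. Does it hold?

Sat(¬p) = {q1, q2, q4}
Sat(idle ∧ ¬p) = {q1, q4}
Sat((idle ∧ ¬p) → p) = {q0, q2, q3, q5, q6}
AF ((idle ∧ ¬p) → p): least fixpoint, start Z0 = {q0, q2, q3, q5, q6}, add states with every successor in Z. Z1 = {q0, q2, q3, q4, q5, q6}; fixed.
Sat(AF ((idle ∧ ¬p) → p)) = {q0, q2, q3, q4, q5, q6}
E[idle U AF ((idle ∧ ¬p) → p)]: least fixpoint, start Z0 = Sat(AF ((idle ∧ ¬p) → p)) = {q0, q2, q3, q4, q5, q6}, add states in Sat(idle) with some successor in Z. Already a fixed point.
Sat(E[idle U AF ((idle ∧ ¬p) → p)]) = {q0, q2, q3, q4, q5, q6}
q1 ∉ Sat(E[idle U AF ((idle ∧ ¬p) → p)]) = {q0, q2, q3, q4, q5, q6}, so the formula does not hold at q1.

No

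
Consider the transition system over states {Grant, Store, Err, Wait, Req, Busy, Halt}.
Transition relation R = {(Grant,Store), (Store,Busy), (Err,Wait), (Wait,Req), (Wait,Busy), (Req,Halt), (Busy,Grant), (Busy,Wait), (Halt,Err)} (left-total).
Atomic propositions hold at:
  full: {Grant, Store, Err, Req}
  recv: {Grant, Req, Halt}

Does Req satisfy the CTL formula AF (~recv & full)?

Yes

Sat(~recv) = {Store, Err, Wait, Busy}
Sat(~recv & full) = {Store, Err}
AF (~recv & full): least fixpoint, start Z0 = {Store, Err}, add states with every successor in Z. Z1 = {Grant, Store, Err, Halt}; Z2 = {Grant, Store, Err, Req, Halt}; fixed.
Sat(AF (~recv & full)) = {Grant, Store, Err, Req, Halt}
Req ∈ Sat(AF (~recv & full)) = {Grant, Store, Err, Req, Halt}, so the formula holds at Req.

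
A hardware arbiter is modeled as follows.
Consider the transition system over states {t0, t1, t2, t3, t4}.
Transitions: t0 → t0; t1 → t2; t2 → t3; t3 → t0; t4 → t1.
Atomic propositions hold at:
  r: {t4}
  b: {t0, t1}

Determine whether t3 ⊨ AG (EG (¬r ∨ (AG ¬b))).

Sat(¬r) = {t0, t1, t2, t3}
Sat(¬b) = {t2, t3, t4}
AG ¬b: greatest fixpoint, start Z0 = {t2, t3, t4}, keep only states in Sat with every successor in Z. Z1 = {t2}; Z2 = ∅; fixed.
Sat(AG ¬b) = ∅
Sat(¬r ∨ (AG ¬b)) = {t0, t1, t2, t3}
EG (¬r ∨ (AG ¬b)): greatest fixpoint, start Z0 = {t0, t1, t2, t3}, keep only states in Sat with some successor in Z. Already a fixed point.
Sat(EG (¬r ∨ (AG ¬b))) = {t0, t1, t2, t3}
AG (EG (¬r ∨ (AG ¬b))): greatest fixpoint, start Z0 = {t0, t1, t2, t3}, keep only states in Sat with every successor in Z. Already a fixed point.
Sat(AG (EG (¬r ∨ (AG ¬b)))) = {t0, t1, t2, t3}
t3 ∈ Sat(AG (EG (¬r ∨ (AG ¬b)))) = {t0, t1, t2, t3}, so the formula holds at t3.

Yes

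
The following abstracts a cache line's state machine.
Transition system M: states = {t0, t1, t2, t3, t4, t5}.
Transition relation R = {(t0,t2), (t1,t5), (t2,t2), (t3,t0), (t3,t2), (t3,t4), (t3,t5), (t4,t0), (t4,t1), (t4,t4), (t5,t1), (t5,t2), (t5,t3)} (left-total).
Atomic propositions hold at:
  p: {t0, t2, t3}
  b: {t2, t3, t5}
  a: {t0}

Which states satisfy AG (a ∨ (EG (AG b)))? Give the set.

{t0, t2}

AG b: greatest fixpoint, start Z0 = {t2, t3, t5}, keep only states in Sat with every successor in Z. Z1 = {t2}; fixed.
Sat(AG b) = {t2}
EG (AG b): greatest fixpoint, start Z0 = {t2}, keep only states in Sat with some successor in Z. Already a fixed point.
Sat(EG (AG b)) = {t2}
Sat(a ∨ (EG (AG b))) = {t0, t2}
AG (a ∨ (EG (AG b))): greatest fixpoint, start Z0 = {t0, t2}, keep only states in Sat with every successor in Z. Already a fixed point.
Sat(AG (a ∨ (EG (AG b)))) = {t0, t2}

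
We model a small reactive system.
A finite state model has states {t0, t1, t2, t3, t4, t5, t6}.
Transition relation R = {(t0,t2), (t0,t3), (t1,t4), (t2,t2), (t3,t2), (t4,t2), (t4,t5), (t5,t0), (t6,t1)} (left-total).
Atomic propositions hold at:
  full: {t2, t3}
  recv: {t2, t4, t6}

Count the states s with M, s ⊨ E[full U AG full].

2

AG full: greatest fixpoint, start Z0 = {t2, t3}, keep only states in Sat with every successor in Z. Already a fixed point.
Sat(AG full) = {t2, t3}
E[full U AG full]: least fixpoint, start Z0 = Sat(AG full) = {t2, t3}, add states in Sat(full) with some successor in Z. Already a fixed point.
Sat(E[full U AG full]) = {t2, t3}
|Sat(E[full U AG full])| = |{t2, t3}| = 2.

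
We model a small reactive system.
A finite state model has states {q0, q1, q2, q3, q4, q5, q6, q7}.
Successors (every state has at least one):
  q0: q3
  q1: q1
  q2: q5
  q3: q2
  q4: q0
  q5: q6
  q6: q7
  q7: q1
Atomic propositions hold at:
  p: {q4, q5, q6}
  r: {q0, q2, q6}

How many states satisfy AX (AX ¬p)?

Sat(¬p) = {q0, q1, q2, q3, q7}
Sat(AX ¬p) = {s : every successor in {q0, q1, q2, q3, q7}} = {q0, q1, q3, q4, q6, q7}
Sat(AX (AX ¬p)) = {s : every successor in {q0, q1, q3, q4, q6, q7}} = {q0, q1, q4, q5, q6, q7}
|Sat(AX (AX ¬p))| = |{q0, q1, q4, q5, q6, q7}| = 6.

6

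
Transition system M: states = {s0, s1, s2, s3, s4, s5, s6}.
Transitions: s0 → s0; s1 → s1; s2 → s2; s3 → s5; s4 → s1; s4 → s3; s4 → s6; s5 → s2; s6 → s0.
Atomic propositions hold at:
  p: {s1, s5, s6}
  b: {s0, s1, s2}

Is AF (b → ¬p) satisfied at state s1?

No

Sat(¬p) = {s0, s2, s3, s4}
Sat(b → ¬p) = {s0, s2, s3, s4, s5, s6}
AF (b → ¬p): least fixpoint, start Z0 = {s0, s2, s3, s4, s5, s6}, add states with every successor in Z. Already a fixed point.
Sat(AF (b → ¬p)) = {s0, s2, s3, s4, s5, s6}
s1 ∉ Sat(AF (b → ¬p)) = {s0, s2, s3, s4, s5, s6}, so the formula does not hold at s1.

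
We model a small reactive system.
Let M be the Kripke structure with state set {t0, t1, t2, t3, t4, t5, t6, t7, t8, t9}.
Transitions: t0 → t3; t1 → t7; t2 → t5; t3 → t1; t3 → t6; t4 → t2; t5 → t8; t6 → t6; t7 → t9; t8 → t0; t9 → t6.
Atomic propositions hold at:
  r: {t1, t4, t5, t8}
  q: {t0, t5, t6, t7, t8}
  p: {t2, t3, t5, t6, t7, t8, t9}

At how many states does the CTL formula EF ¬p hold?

7

Sat(¬p) = {t0, t1, t4}
EF ¬p: least fixpoint, start Z0 = {t0, t1, t4}, add states with some successor in Z. Z1 = {t0, t1, t3, t4, t8}; Z2 = {t0, t1, t3, t4, t5, t8}; Z3 = {t0, t1, t2, t3, t4, t5, t8}; fixed.
Sat(EF ¬p) = {t0, t1, t2, t3, t4, t5, t8}
|Sat(EF ¬p)| = |{t0, t1, t2, t3, t4, t5, t8}| = 7.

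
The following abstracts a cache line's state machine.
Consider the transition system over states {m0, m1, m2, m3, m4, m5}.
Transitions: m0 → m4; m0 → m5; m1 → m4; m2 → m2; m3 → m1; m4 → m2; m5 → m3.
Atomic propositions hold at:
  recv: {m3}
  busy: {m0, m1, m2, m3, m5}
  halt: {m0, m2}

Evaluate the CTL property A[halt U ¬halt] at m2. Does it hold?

Sat(¬halt) = {m1, m3, m4, m5}
A[halt U ¬halt]: least fixpoint, start Z0 = Sat(¬halt) = {m1, m3, m4, m5}, add states in Sat(halt) with every successor in Z. Z1 = {m0, m1, m3, m4, m5}; fixed.
Sat(A[halt U ¬halt]) = {m0, m1, m3, m4, m5}
m2 ∉ Sat(A[halt U ¬halt]) = {m0, m1, m3, m4, m5}, so the formula does not hold at m2.

No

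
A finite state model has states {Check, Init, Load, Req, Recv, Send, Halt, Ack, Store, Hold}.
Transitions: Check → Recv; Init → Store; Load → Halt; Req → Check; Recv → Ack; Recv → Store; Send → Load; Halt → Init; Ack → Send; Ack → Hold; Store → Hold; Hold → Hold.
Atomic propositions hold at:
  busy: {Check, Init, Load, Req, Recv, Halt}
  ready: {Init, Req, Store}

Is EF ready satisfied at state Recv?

Yes

EF ready: least fixpoint, start Z0 = {Init, Req, Store}, add states with some successor in Z. Z1 = {Init, Req, Recv, Halt, Store}; Z2 = {Check, Init, Load, Req, Recv, Halt, Store}; Z3 = {Check, Init, Load, Req, Recv, Send, Halt, Store}; Z4 = {Check, Init, Load, Req, Recv, Send, Halt, Ack, Store}; fixed.
Sat(EF ready) = {Check, Init, Load, Req, Recv, Send, Halt, Ack, Store}
Recv ∈ Sat(EF ready) = {Check, Init, Load, Req, Recv, Send, Halt, Ack, Store}, so the formula holds at Recv.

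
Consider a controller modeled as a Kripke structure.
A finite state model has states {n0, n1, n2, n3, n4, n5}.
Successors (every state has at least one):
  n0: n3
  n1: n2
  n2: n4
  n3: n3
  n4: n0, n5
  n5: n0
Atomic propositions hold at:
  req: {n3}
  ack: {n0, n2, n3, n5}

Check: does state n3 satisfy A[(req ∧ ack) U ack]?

Sat(req ∧ ack) = {n3}
A[(req ∧ ack) U ack]: least fixpoint, start Z0 = Sat(ack) = {n0, n2, n3, n5}, add states in Sat(req ∧ ack) with every successor in Z. Already a fixed point.
Sat(A[(req ∧ ack) U ack]) = {n0, n2, n3, n5}
n3 ∈ Sat(A[(req ∧ ack) U ack]) = {n0, n2, n3, n5}, so the formula holds at n3.

Yes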